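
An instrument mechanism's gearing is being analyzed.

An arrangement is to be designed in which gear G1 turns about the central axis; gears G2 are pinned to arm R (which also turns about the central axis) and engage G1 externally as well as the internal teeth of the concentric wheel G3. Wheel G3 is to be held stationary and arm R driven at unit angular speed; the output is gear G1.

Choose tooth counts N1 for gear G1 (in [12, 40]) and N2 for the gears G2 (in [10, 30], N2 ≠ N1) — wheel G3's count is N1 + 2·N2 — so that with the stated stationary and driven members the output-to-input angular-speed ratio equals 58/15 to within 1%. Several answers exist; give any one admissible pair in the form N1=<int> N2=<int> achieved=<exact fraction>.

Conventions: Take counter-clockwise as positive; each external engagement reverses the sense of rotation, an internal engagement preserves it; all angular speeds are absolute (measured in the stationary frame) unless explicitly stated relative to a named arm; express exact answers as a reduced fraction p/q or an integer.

topology: planetary set — design target 58/15, arm = carrier (Willis)
Willis with ω_ring = 0: ω_sun/ω_arm = (N1+N3)/N1; set equal to 58/15  ⇒  N3/N1 = 58/15 − 1 = 43/15
N3 = N1 + 2·N2  ⇒  N2/N1 = (N3/N1 − 1)/2 = (43/15 − 1)/2 = 14/15
smallest multiple with N1 ≥ 12 and N2 ≥ 10: k = 1  ⇒  N1 = 1·15 = 15, N2 = 1·14 = 14 (N1 ≤ 40, N2 ≤ 30, N2 ≠ N1 ✓), N3 = 15 + 2·14 = 43
check: (N1+N3)/N1 with N1 = 15, N3 = 43 gives 58/15; |achieved − target| = 0 ≤ 29/750 ✓

N1=15 N2=14 achieved=58/15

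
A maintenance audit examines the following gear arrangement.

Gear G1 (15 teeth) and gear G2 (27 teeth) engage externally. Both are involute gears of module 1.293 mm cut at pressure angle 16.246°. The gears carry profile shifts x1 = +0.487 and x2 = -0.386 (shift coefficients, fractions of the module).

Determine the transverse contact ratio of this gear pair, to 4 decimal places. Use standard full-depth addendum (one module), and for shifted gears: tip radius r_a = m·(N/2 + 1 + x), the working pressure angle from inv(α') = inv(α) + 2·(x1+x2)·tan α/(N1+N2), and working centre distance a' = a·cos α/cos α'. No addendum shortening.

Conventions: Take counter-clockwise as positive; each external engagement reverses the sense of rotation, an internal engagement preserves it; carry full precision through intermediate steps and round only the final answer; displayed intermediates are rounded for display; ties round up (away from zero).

class = single-mesh tooth geometry [involute pair 15T × 27T, m = 1.293]
base radii: r_b1 = 9.310273, r_b2 = 16.758491
tip radii: r_a1 = 11.620191, r_a2 = 18.249402
inv(α') = inv(16.246°) + 2·(+0.487-0.386)·tan α/(15+27) = 0.00925297  ⇒  α' = 17.13871°
a' = a·cos α / cos α' = 27.1530·cos 16.246°/cos 17.13871° = 27.280164
action lengths: √(r_a1²−r_b1²) = 6.953248, √(r_a2²−r_b2²) = 7.224517
base pitch p_b = π·m·cos α = 3.899878
CR = (6.953248 + 7.224517 − 27.280164·sin 17.13871°)/3.899878 = 1.574070
contact ratio ≈ 1.5741

1.5741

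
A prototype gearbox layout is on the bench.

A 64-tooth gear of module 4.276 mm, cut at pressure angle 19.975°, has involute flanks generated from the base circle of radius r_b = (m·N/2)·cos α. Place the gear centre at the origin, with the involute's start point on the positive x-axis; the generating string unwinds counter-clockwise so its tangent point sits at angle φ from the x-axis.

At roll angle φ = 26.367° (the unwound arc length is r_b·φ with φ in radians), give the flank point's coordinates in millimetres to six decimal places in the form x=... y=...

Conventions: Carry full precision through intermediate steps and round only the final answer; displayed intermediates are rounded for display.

x=141.505141 y=4.089876

recognized (one wheel, involute flank): single-mesh tooth geometry, m = 4.276, N = 64
pitch radius r_p = m·N/2 = 4.276·64/2 = 136.832000
base radius r_b = r_p·cos α = 136.832000·cos 19.975° = 128.600428
roll angle φ = 26.367° = 0.46019096 rad
x = r_b·(cos φ + φ·sin φ) = 141.505141
y = r_b·(sin φ − φ·cos φ) = 4.089876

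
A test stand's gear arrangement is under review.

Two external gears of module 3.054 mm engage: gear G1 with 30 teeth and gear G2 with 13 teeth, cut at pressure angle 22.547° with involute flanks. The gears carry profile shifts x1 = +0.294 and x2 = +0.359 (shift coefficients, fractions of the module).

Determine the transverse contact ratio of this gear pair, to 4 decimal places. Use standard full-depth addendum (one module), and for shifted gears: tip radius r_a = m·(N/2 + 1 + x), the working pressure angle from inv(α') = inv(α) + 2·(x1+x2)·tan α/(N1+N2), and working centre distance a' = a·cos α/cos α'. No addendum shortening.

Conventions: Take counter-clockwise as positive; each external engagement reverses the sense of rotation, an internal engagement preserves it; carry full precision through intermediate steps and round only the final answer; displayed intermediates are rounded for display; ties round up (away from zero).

1.3552

recognized (one external pair, fixed centres): single-mesh tooth geometry, m = 3.054, N1 = 30, N2 = 13
base radii: r_b1 = 42.308527, r_b2 = 18.333695
tip radii: r_a1 = 49.761876, r_a2 = 24.001386
inv(α') = inv(22.547°) + 2·(+0.294+0.359)·tan α/(30+13) = 0.03426528  ⇒  α' = 26.07641°
a' = a·cos α / cos α' = 65.6610·cos 22.547°/cos 26.07641° = 67.514625
action lengths: √(r_a1²−r_b1²) = 26.196047, √(r_a2²−r_b2²) = 15.490067
base pitch p_b = π·m·cos α = 8.861077
CR = (26.196047 + 15.490067 − 67.514625·sin 26.07641°)/8.861077 = 1.355225
contact ratio ≈ 1.3552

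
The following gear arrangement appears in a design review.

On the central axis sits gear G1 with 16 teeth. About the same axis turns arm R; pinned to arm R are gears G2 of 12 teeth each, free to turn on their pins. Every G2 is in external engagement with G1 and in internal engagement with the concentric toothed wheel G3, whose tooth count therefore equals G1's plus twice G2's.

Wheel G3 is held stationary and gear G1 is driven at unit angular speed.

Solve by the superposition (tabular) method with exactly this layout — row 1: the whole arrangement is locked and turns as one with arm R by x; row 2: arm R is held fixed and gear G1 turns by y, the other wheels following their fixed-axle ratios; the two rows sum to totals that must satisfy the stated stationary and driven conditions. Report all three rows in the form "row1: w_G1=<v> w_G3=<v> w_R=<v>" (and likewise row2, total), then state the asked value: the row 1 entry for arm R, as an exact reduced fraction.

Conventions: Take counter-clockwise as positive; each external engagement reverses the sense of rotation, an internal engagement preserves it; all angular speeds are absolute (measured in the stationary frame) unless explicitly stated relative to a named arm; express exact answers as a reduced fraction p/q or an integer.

class = planetary set [G3 = 16+2·12 = 40; Willis about the carrier]
superposition row 1 [locked train]: every member turns x
row 2: sun turns y, ring = −(16/40)·y, arm 0
boundary: total ω_ring = x − (16/40)·y = 0 and total ω_sun = x + y = 1  ⇒  y = 5/7, x = 2/7
row 2 ring = −(16/40)·5/7 = -2/7
totals (row 1 + row 2): sun 2/7 + 5/7 = 1, ring 2/7 + (-2/7) = 0, arm 2/7 + 0 = 2/7
asked cell (row1, arm) = 2/7

row1: w_G1=2/7 w_G3=2/7 w_R=2/7
row2: w_G1=5/7 w_G3=-2/7 w_R=0
total: w_G1=1 w_G3=0 w_R=2/7
asked value: 2/7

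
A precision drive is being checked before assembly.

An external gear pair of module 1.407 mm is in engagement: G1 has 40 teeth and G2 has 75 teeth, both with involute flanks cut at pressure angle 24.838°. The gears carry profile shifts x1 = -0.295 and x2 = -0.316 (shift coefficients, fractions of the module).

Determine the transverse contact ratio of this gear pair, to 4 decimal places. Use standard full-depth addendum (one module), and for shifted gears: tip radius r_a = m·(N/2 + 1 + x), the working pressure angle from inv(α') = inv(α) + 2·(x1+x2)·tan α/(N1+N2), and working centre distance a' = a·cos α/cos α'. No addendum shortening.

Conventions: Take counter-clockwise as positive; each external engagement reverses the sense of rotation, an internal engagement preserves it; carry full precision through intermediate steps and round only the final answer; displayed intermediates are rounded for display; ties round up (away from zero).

single-mesh involute tooth geometry (40T engaging 75T at module 1.407)
base radii: r_b1 = 25.537024, r_b2 = 47.881921
tip radii: r_a1 = 29.131935, r_a2 = 53.724888
inv(α') = inv(24.838°) + 2·(-0.295-0.316)·tan α/(40+75) = 0.02444657  ⇒  α' = 23.43512°
a' = a·cos α / cos α' = 80.9025·cos 24.838°/cos 23.43512° = 80.019686
action lengths: √(r_a1²−r_b1²) = 14.018917, √(r_a2²−r_b2²) = 24.365658
base pitch p_b = π·m·cos α = 4.011346
CR = (14.018917 + 24.365658 − 80.019686·sin 23.43512°)/4.011346 = 1.635341
contact ratio ≈ 1.6353

1.6353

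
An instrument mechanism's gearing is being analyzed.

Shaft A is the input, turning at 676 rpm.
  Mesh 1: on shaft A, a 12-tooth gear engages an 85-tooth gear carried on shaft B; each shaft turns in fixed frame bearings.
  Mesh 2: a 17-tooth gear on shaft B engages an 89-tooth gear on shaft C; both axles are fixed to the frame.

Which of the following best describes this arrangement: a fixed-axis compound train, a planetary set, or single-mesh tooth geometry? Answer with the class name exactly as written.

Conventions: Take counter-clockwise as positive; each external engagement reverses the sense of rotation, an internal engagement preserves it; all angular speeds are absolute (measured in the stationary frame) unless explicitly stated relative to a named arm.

class = fixed-axis compound train [2 meshes; 2 ratios multiply, 2 sense flips]
classification: fixed-axis compound train

fixed-axis compound train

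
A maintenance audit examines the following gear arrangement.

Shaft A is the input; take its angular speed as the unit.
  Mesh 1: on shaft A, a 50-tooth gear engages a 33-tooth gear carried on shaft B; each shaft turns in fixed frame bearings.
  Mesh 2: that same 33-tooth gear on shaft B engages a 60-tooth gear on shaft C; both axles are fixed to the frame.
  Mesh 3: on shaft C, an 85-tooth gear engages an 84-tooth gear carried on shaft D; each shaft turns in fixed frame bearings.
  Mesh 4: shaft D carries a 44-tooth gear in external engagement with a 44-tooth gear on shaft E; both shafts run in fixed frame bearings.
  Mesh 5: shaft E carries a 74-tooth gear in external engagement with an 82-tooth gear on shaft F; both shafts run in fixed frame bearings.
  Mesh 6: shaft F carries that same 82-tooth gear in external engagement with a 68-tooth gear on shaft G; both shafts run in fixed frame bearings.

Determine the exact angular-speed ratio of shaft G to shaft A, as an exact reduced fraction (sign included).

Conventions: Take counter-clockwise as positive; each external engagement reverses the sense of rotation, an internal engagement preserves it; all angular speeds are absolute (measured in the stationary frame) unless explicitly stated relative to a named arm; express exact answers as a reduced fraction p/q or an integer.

class = fixed-axis compound train [6 meshes; 6 ratios multiply, 6 sense flips]
mesh 1 [50T→33T]: running ratio 50/33, sense −
mesh 2 [33T→60T]: running ratio 5/6, sense +
mesh 3 [85T→84T]: running ratio 425/504, sense −
mesh 4 [44T→44T]: running ratio 425/504, sense +
mesh 5 [74T→82T]: running ratio 15725/20664, sense −
mesh 6 [82T→68T]: running ratio 925/1008, sense +
ω_out/ω_in = 925/1008

925/1008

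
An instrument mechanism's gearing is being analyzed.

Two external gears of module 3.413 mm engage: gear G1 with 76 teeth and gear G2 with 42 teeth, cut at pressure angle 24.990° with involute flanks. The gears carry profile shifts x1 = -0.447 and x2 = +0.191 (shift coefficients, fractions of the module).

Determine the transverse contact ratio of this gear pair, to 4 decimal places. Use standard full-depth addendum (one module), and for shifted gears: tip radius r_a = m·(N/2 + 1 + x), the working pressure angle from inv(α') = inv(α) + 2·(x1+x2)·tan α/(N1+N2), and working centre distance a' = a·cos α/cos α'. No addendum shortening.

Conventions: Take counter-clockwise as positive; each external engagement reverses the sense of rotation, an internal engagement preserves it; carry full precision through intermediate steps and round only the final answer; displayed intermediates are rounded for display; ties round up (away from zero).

recognized (one external pair, fixed centres): single-mesh tooth geometry, m = 3.413, N1 = 76, N2 = 42
base radii: r_b1 = 117.552247, r_b2 = 64.963084
tip radii: r_a1 = 131.581389, r_a2 = 75.737883
inv(α') = inv(24.990°) + 2·(-0.447+0.191)·tan α/(76+42) = 0.02791503  ⇒  α' = 24.44314°
a' = a·cos α / cos α' = 201.3670·cos 24.990°/cos 24.44314° = 200.484265
action lengths: √(r_a1²−r_b1²) = 59.119635, √(r_a2²−r_b2²) = 38.936162
base pitch p_b = π·m·cos α = 9.718455
CR = (59.119635 + 38.936162 − 200.484265·sin 24.44314°)/9.718455 = 1.553478
contact ratio ≈ 1.5535

1.5535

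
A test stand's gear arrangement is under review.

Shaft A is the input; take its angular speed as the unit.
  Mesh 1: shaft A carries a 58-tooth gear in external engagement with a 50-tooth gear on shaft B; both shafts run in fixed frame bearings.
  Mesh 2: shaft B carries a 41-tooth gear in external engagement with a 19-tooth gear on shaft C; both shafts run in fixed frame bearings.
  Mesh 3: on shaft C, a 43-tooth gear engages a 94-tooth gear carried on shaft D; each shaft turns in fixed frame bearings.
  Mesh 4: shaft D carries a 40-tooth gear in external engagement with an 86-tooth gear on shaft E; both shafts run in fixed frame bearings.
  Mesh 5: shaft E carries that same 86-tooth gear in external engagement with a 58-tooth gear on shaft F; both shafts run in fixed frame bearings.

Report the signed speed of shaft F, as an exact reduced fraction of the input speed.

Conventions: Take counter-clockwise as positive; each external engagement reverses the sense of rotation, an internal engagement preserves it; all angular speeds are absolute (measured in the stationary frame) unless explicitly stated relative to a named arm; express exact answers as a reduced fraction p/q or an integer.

-3526/4465

5-mesh fixed-axis compound train (all bearings frame-fixed)
mesh 1 [58T→50T]: |ω|/ω_in = 1×58/50 = 29/25, sense flips to −
mesh 2 [41T→19T]: |ω|/ω_in = (29/25)×41/19 = 1189/475, sense flips to +
mesh 3 [43T→94T]: |ω|/ω_in = (1189/475)×43/94 = 51127/44650, sense flips to −
mesh 4 [40T→86T]: |ω|/ω_in = (51127/44650)×40/86 = 2378/4465, sense flips to +
mesh 5 [86T→58T]: |ω|/ω_in = (2378/4465)×86/58 = 3526/4465, sense flips to −
signed output speed (× input speed) = -3526/4465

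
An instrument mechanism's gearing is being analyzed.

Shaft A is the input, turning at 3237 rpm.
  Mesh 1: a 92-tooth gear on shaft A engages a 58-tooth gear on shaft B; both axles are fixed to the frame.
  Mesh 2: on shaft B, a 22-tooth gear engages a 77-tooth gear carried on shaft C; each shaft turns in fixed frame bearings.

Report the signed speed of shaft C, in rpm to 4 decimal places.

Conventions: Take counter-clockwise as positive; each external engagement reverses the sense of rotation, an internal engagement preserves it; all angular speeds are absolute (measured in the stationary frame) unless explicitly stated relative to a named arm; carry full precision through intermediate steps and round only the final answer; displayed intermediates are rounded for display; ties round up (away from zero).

recognized (3 fixed axles, 2 meshes): fixed-axis compound train
mesh 1 [92T→58T]: ω = 3237.0000×92/58 = 5134.5517 rpm, sense flips to −
mesh 2 [22T→77T]: ω = 5134.5517×22/77 = 1467.0148 rpm, sense flips to +
signed output speed = +1467.0148 rpm

+1467.0148 rpm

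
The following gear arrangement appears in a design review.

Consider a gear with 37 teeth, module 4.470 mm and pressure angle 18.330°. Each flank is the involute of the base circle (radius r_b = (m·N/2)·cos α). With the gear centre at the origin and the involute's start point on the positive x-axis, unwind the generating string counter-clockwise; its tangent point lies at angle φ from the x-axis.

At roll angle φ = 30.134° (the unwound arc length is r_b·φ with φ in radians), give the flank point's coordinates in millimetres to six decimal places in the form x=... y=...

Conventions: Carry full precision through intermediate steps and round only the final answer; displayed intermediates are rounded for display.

single-mesh involute tooth geometry (37T wheel at module 4.470)
pitch radius r_p = m·N/2 = 4.470·37/2 = 82.695000
base radius r_b = r_p·cos α = 82.695000·cos 18.330° = 78.499134
roll angle φ = 30.134° = 0.52593752 rad
x = r_b·(cos φ + φ·sin φ) = 88.616647
y = r_b·(sin φ − φ·cos φ) = 3.702416

x=88.616647 y=3.702416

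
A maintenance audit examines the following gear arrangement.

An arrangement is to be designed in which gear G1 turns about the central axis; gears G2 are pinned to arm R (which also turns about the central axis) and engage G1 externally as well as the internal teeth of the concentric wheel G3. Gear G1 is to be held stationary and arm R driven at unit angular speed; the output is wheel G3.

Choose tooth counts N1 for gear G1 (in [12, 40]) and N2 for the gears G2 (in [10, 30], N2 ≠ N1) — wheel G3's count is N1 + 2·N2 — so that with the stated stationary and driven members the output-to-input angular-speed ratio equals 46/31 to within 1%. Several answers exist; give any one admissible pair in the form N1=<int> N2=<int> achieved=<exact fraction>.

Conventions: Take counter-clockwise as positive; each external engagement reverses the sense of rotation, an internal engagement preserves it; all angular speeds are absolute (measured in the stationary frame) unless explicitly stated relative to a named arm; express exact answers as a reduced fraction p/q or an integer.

planetary set to be sized for 46/31 (Willis relation)
Willis with ω_sun = 0: ω_ring/ω_arm = (N1+N3)/N3; set equal to 46/31  ⇒  N3/N1 = 1/(46/31 − 1) = 31/15
N3 = N1 + 2·N2  ⇒  N2/N1 = (N3/N1 − 1)/2 = (31/15 − 1)/2 = 8/15
smallest multiple with N1 ≥ 12 and N2 ≥ 10: k = 2  ⇒  N1 = 2·15 = 30, N2 = 2·8 = 16 (N1 ≤ 40, N2 ≤ 30, N2 ≠ N1 ✓), N3 = 30 + 2·16 = 62
check: (N1+N3)/N3 with N1 = 30, N3 = 62 gives 46/31; |achieved − target| = 0 ≤ 23/1550 ✓

N1=30 N2=16 achieved=46/31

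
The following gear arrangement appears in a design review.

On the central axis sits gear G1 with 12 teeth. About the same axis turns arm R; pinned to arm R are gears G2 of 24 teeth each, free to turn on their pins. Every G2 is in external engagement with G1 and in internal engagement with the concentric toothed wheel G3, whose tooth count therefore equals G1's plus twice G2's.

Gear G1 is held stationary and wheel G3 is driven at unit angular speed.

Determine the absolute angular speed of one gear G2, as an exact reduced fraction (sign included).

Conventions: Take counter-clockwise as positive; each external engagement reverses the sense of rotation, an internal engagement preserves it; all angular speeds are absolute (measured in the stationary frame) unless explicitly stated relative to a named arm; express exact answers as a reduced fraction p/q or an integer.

class = planetary set [G3 = 12+2·24 = 60; Willis about the carrier]
ring teeth: 12 + 2·24 = 60
12(ω_sun−ω_arm) = −60(ω_ring−ω_arm),  ω_sun = 0, ω_ring = 1
12(0−ω_arm) = −60(1−ω_arm)  ⇒  72·ω_arm = 60  ⇒  ω_arm = 5/6
sun–planet mesh: 12·(0−5/6) = −24·(ω_p−ω_arm)  ⇒  ω_p−ω_arm = 5/12
ω_p = 5/6 + 5/12 = 5/4
exact speed ratio = 5/4

5/4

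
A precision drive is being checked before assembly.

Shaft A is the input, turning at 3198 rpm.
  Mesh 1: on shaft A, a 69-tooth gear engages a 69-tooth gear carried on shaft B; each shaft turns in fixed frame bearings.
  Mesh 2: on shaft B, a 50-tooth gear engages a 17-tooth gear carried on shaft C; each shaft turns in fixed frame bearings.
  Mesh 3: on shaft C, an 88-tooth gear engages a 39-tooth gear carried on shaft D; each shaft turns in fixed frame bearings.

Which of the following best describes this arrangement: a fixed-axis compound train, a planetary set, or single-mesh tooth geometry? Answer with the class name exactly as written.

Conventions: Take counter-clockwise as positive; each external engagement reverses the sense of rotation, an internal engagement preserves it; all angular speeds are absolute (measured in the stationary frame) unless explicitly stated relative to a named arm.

fixed-axis compound train

topology: fixed-axis compound train — 3 meshes, A→D
classification: fixed-axis compound train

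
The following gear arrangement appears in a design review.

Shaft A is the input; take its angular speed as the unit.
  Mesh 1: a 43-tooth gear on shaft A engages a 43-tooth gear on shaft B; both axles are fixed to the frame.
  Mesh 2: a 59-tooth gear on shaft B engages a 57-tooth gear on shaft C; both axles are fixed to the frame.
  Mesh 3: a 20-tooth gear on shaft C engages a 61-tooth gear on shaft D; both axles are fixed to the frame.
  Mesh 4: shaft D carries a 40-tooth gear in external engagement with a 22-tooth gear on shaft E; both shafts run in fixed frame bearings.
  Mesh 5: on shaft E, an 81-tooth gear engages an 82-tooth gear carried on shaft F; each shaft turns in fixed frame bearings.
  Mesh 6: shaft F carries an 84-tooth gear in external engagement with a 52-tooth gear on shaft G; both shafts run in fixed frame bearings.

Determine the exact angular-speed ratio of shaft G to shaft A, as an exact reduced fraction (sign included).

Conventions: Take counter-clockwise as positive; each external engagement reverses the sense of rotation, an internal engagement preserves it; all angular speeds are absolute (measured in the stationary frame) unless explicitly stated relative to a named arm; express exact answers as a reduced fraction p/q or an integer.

class = fixed-axis compound train [6 meshes; 6 ratios multiply, 6 sense flips]
mesh 1 [43T→43T]: running ratio 1, sense −
mesh 2 [59T→57T]: running ratio 59/57, sense +
mesh 3 [20T→61T]: running ratio 1180/3477, sense −
mesh 4 [40T→22T]: running ratio 23600/38247, sense +
mesh 5 [81T→82T]: running ratio 318600/522709, sense −
mesh 6 [84T→52T]: running ratio 6690600/6795217, sense +
ω_out/ω_in = 6690600/6795217

6690600/6795217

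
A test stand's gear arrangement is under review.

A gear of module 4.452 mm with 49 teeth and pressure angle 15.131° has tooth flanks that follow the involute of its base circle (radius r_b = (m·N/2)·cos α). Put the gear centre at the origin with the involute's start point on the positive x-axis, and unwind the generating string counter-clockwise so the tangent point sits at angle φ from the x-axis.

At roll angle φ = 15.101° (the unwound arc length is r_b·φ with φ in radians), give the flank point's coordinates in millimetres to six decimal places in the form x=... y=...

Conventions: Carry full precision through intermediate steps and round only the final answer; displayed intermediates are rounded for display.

class = single-mesh tooth geometry [base-circle involute, m = 4.452, 49T]
pitch radius r_p = m·N/2 = 4.452·49/2 = 109.074000
base radius r_b = r_p·cos α = 109.074000·cos 15.131° = 105.292573
roll angle φ = 15.101° = 0.26356217 rad
x = r_b·(cos φ + φ·sin φ) = 108.886383
y = r_b·(sin φ − φ·cos φ) = 0.638125

x=108.886383 y=0.638125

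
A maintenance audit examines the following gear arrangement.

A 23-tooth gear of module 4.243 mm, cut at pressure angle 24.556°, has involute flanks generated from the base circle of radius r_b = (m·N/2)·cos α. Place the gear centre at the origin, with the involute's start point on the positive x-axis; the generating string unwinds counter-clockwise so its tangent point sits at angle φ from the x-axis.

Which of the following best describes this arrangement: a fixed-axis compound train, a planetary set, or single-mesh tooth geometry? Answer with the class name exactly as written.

single-mesh involute tooth geometry (23T wheel at module 4.243)
classification: single-mesh tooth geometry

single-mesh tooth geometry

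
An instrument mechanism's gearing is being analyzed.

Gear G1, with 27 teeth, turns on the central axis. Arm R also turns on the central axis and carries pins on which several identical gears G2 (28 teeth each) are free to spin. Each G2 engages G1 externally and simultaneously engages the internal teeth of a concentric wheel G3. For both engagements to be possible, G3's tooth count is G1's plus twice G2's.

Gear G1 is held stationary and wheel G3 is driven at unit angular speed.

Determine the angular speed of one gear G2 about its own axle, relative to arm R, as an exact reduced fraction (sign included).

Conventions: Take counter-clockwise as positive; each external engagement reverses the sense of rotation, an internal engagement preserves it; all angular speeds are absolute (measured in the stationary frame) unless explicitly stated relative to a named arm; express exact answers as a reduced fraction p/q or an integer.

2241/3080

recognized (axles ride arm R): planetary set, 27/28/83 teeth
ring teeth: 27 + 2·28 = 83
27(ω_sun−ω_arm) = −83(ω_ring−ω_arm),  ω_sun = 0, ω_ring = 1
27(0−ω_arm) = −83(1−ω_arm)  ⇒  110·ω_arm = 83  ⇒  ω_arm = 83/110
sun–planet mesh: 27·(0−83/110) = −28·(ω_p−ω_arm)  ⇒  ω_p−ω_arm = 2241/3080
exact speed ratio = 2241/3080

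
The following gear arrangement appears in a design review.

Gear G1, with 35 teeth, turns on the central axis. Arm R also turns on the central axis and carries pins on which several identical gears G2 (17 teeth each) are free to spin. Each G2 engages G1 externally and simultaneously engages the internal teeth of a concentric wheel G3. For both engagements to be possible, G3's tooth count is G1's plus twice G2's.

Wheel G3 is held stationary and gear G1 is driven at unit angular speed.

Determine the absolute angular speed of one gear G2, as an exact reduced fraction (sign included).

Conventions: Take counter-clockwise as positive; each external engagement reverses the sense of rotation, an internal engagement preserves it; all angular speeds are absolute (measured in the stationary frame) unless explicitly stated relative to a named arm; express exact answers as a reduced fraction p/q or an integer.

topology: planetary set — G1 35T / G2 17T / G3 69T, arm = carrier (Willis)
ring teeth: 35 + 2·17 = 69
35(ω_sun−ω_arm) = −69(ω_ring−ω_arm),  ω_ring = 0, ω_sun = 1
35(1−ω_arm) = −69(0−ω_arm)  ⇒  104·ω_arm = 35  ⇒  ω_arm = 35/104
sun–planet mesh: 35·(1−35/104) = −17·(ω_p−ω_arm)  ⇒  ω_p−ω_arm = -2415/1768
ω_p = 35/104 − 2415/1768 = -35/34
exact speed ratio = -35/34

-35/34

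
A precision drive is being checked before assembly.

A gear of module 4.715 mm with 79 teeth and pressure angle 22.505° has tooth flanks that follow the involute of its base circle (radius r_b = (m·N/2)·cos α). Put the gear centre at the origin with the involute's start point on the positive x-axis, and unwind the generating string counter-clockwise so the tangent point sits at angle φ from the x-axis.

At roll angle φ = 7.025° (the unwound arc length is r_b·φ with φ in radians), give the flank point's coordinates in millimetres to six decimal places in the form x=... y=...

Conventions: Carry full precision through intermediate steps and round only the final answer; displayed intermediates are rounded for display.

single-mesh involute tooth geometry (79T wheel at module 4.715)
pitch radius r_p = m·N/2 = 4.715·79/2 = 186.242500
base radius r_b = r_p·cos α = 186.242500·cos 22.505° = 172.059414
roll angle φ = 7.025° = 0.12260938 rad
x = r_b·(cos φ + φ·sin φ) = 173.347847
y = r_b·(sin φ − φ·cos φ) = 0.105554

x=173.347847 y=0.105554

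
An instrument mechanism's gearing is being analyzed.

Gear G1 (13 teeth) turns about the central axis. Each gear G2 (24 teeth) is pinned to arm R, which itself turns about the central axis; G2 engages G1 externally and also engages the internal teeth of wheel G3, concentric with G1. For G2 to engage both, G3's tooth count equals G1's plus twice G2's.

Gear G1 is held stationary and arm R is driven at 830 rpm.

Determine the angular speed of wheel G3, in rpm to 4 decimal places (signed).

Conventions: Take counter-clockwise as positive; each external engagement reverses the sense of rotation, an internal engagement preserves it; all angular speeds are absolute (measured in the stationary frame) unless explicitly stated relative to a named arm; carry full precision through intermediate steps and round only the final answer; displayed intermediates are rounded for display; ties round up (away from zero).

+1006.8852 rpm

recognized (axles ride arm R): planetary set, 13/24/61 teeth
normalise by the input: solve with ω_arm = 1, then scale by 830 rpm
ring teeth: 13 + 2·24 = 61
13(ω_sun−ω_arm) = −61(ω_ring−ω_arm),  ω_sun = 0, ω_arm = 1
ω_ring = 1 − (13/61)(0−1) = 74/61
scale: ω_ring = 74/61 × 830 rpm = +1006.8852 rpm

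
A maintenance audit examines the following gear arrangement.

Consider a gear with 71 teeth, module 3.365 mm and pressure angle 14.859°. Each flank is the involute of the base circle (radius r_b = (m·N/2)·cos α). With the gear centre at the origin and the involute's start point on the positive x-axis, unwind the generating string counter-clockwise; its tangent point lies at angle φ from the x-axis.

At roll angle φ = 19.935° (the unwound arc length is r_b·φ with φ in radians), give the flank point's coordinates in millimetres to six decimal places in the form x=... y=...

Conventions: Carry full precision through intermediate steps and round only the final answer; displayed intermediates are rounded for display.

x=122.241479 y=1.601530

class = single-mesh tooth geometry [base-circle involute, m = 3.365, 71T]
pitch radius r_p = m·N/2 = 3.365·71/2 = 119.457500
base radius r_b = r_p·cos α = 119.457500·cos 14.859° = 115.462821
roll angle φ = 19.935° = 0.34793139 rad
x = r_b·(cos φ + φ·sin φ) = 122.241479
y = r_b·(sin φ − φ·cos φ) = 1.601530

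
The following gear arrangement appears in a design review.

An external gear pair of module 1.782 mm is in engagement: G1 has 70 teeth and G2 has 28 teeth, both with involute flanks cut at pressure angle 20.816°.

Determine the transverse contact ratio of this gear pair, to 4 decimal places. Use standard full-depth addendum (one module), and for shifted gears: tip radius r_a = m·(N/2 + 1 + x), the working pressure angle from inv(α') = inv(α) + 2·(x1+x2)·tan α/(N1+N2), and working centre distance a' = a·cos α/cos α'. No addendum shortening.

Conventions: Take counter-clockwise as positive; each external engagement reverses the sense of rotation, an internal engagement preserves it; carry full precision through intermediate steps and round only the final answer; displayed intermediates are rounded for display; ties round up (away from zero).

1.6829

single-mesh involute tooth geometry (70T engaging 28T at module 1.782)
base radii: r_b1 = 58.298890, r_b2 = 23.319556
tip radii: r_a1 = 64.152000, r_a2 = 26.730000
no profile shift: α' = α, a' = a
action lengths: √(r_a1²−r_b1²) = 26.771599, √(r_a2²−r_b2²) = 13.064884
base pitch p_b = π·m·cos α = 5.232896
CR = (26.771599 + 13.064884 − 87.318000·sin 20.81600°)/5.232896 = 1.682904
contact ratio ≈ 1.6829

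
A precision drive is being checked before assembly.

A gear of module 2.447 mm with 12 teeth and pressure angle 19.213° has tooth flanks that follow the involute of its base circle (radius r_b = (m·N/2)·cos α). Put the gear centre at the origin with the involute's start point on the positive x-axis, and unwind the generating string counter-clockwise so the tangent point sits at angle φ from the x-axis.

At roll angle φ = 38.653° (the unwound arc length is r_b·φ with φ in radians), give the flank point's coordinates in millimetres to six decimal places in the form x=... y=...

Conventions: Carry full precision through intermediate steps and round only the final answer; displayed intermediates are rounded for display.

x=16.669161 y=1.355379

topology: single-mesh involute geometry — m = 2.447, N = 12
pitch radius r_p = m·N/2 = 2.447·12/2 = 14.682000
base radius r_b = r_p·cos α = 14.682000·cos 19.213° = 13.864238
roll angle φ = 38.653° = 0.67462212 rad
x = r_b·(cos φ + φ·sin φ) = 16.669161
y = r_b·(sin φ − φ·cos φ) = 1.355379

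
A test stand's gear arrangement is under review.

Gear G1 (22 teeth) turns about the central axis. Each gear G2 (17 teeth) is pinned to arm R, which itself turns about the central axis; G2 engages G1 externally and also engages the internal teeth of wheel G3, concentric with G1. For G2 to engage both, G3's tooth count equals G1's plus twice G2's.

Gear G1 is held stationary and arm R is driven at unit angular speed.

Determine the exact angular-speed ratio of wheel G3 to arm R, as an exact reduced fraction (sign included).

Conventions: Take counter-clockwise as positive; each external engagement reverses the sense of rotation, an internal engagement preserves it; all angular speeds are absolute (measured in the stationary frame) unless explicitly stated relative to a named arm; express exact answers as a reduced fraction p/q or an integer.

recognized (axles ride arm R): planetary set, 22/17/56 teeth
ring teeth: 22 + 2·17 = 56
22(ω_sun−ω_arm) = −56(ω_ring−ω_arm),  ω_sun = 0, ω_arm = 1
ω_ring = 1 − (22/56)(0−1) = 39/28
ω_out/ω_in = 39/28

39/28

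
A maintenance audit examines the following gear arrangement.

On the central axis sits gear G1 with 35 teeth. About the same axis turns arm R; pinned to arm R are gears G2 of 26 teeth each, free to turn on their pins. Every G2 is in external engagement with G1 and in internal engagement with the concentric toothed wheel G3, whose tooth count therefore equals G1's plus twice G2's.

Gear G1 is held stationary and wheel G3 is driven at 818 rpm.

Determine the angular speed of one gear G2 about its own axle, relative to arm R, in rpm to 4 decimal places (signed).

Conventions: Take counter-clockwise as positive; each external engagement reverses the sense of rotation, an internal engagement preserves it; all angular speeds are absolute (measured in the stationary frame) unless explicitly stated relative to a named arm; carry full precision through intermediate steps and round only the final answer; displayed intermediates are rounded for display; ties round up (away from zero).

planetary set (35T centre, 26T on arm, 87T internal) — Willis relation
normalise by the input: solve with ω_ring = 1, then scale by 818 rpm
ring teeth: 35 + 2·26 = 87
35(ω_sun−ω_arm) = −87(ω_ring−ω_arm),  ω_sun = 0, ω_ring = 1
35(0−ω_arm) = −87(1−ω_arm)  ⇒  122·ω_arm = 87  ⇒  ω_arm = 87/122
sun–planet mesh: 35·(0−87/122) = −26·(ω_p−ω_arm)  ⇒  ω_p−ω_arm = 3045/3172
scale: ω_p−ω_arm = 3045/3172 × 818 rpm = +785.2491 rpm

+785.2491 rpm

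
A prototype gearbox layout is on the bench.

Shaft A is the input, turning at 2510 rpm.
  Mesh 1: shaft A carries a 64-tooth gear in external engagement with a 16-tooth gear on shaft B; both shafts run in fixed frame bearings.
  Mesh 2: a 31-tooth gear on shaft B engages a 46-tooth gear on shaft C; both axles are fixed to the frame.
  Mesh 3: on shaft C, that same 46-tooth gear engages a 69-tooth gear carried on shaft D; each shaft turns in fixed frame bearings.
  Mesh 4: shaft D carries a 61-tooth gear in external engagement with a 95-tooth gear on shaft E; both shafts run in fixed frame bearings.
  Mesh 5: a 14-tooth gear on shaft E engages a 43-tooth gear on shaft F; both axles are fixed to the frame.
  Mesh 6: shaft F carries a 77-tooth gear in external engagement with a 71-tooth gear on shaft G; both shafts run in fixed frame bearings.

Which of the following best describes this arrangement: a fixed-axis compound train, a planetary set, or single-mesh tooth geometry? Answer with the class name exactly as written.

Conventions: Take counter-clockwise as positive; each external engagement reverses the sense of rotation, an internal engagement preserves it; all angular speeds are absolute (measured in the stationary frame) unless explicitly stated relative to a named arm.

fixed-axis compound train

recognized (7 fixed axles, 6 meshes): fixed-axis compound train
classification: fixed-axis compound train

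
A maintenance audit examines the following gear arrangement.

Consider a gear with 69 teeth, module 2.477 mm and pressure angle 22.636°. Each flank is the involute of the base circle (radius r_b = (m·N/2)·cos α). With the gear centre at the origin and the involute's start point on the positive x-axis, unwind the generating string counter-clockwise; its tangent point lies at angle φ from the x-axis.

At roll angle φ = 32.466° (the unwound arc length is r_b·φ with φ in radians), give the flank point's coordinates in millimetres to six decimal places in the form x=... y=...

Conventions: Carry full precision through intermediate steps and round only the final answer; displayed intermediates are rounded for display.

single-mesh involute tooth geometry (69T wheel at module 2.477)
pitch radius r_p = m·N/2 = 2.477·69/2 = 85.456500
base radius r_b = r_p·cos α = 85.456500·cos 22.636° = 78.873664
roll angle φ = 32.466° = 0.56663859 rad
x = r_b·(cos φ + φ·sin φ) = 90.537595
y = r_b·(sin φ − φ·cos φ) = 4.631486

x=90.537595 y=4.631486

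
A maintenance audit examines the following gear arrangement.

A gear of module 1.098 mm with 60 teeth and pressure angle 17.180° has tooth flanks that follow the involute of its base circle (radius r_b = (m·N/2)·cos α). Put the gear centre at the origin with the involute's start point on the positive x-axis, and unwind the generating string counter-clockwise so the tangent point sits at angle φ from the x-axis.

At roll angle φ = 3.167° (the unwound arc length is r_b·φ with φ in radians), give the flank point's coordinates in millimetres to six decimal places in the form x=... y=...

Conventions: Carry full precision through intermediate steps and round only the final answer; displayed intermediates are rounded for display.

x=31.518306 y=0.001771

topology: single-mesh involute geometry — m = 1.098, N = 60
pitch radius r_p = m·N/2 = 1.098·60/2 = 32.940000
base radius r_b = r_p·cos α = 32.940000·cos 17.180° = 31.470267
roll angle φ = 3.167° = 0.05527458 rad
x = r_b·(cos φ + φ·sin φ) = 31.518306
y = r_b·(sin φ − φ·cos φ) = 0.001771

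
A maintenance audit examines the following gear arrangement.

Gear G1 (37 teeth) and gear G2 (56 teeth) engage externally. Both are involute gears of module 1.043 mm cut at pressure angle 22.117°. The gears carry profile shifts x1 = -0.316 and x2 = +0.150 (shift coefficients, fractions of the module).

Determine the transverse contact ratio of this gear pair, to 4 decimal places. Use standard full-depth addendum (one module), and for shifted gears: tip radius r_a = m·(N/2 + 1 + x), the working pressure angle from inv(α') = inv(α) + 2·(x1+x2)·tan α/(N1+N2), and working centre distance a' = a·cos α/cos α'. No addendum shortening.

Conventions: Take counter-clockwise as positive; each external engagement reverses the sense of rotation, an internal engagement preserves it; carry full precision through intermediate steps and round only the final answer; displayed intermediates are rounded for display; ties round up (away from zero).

1.6704

single-mesh involute tooth geometry (37T engaging 56T at module 1.043)
base radii: r_b1 = 17.875678, r_b2 = 27.055081
tip radii: r_a1 = 20.008912, r_a2 = 30.403450
inv(α') = inv(22.117°) + 2·(-0.316+0.150)·tan α/(37+56) = 0.01893827  ⇒  α' = 21.60051°
a' = a·cos α / cos α' = 48.4995·cos 22.117°/cos 21.60051° = 48.324428
action lengths: √(r_a1²−r_b1²) = 8.989810, √(r_a2²−r_b2²) = 13.870558
base pitch p_b = π·m·cos α = 3.035573
CR = (8.989810 + 13.870558 − 48.324428·sin 21.60051°)/3.035573 = 1.670381
contact ratio ≈ 1.6704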